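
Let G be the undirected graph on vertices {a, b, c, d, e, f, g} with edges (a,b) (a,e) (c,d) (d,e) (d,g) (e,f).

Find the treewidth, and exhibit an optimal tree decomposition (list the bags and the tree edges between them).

Treewidth 1.
One optimal decomposition is:
Bags: B1 = {d, e}  B2 = {e, f}  B3 = {a, e}  B4 = {a, b}  B5 = {c, d}  B6 = {d, g}
Tree: B1–B2, B1–B3, B3–B4, B1–B5, B1–B6

The largest bag has 2 vertices, giving width 1; this decomposition certifies tw(G) ≤ 1. G has an edge, so its treewidth is at least 1. Hence tw(G) = 1 exactly.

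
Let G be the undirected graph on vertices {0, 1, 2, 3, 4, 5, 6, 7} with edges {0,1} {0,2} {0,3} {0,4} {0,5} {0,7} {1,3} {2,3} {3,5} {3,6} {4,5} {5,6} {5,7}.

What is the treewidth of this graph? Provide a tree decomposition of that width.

Treewidth 2.
Bags: B1 = {0, 3, 5}  B2 = {0, 2, 3}  B3 = {0, 4, 5}  B4 = {0, 5, 7}  B5 = {3, 5, 6}  B6 = {0, 1, 3}
Tree: B1–B2, B1–B3, B3–B4, B1–B5, B1–B6

Each bag holds 3 vertices, so the decomposition has width 2, which upper-bounds the treewidth. Conversely, {0, 1, 3} is a clique of size 3, and the vertices of any clique must share a bag in every tree decomposition; so some bag has ≥ 3 vertices and tw(G) ≥ 2. Combining the bounds, tw(G) = 2.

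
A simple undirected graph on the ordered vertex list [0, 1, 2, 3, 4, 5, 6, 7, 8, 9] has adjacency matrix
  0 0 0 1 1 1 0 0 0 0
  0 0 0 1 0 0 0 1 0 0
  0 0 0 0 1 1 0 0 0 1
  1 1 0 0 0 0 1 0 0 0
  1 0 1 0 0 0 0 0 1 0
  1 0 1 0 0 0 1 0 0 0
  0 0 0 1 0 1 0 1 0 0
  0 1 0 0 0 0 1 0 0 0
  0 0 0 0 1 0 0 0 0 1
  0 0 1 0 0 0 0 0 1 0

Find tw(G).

2

A width-2 tree decomposition is:
Bags: B1 = {1, 3, 7}  B2 = {3, 6, 7}  B3 = {0, 3, 6}  B4 = {0, 5, 6}  B5 = {0, 4, 5}  B6 = {2, 4, 5}  B7 = {2, 4, 8}  B8 = {2, 8, 9}
Tree: B1–B2, B2–B3, B3–B4, B4–B5, B5–B6, B6–B7, B7–B8
The largest bag has 3 vertices, giving width 2; this decomposition certifies tw(G) ≤ 2. For the lower bound, G contains the cycle 1–7–6–3–1, so G is not a forest; only forests have treewidth ≤ 1, hence tw(G) ≥ 2. The upper and lower bounds meet at 2, so that is the treewidth.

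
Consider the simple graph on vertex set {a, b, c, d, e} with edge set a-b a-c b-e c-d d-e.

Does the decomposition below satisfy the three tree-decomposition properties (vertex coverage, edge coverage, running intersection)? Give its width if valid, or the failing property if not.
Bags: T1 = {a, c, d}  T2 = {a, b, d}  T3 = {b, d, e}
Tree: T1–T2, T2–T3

Yes; width 2.

Every vertex of G appears in some bag (union = {a, b, c, d, e}); every edge is covered by a bag; and for each vertex v the set of bags containing v is connected in the bag tree. The decomposition is therefore valid. The largest bag has 3 vertices, so the width is 2.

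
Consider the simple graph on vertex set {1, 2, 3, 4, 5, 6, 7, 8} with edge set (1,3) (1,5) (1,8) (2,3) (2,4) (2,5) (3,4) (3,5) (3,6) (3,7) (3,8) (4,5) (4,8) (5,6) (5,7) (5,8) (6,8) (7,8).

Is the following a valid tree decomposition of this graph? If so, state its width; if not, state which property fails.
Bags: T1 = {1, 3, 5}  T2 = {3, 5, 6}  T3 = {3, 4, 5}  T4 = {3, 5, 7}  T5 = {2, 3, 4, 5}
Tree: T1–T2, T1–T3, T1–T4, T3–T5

A tree decomposition must satisfy three properties: every vertex lies in some bag; for every edge, both endpoints lie together in some bag; and for every vertex, the bags containing it form a connected subtree. Here vertex 8 appears in no bag, so the decomposition is invalid.

No — vertex 8 appears in no bag.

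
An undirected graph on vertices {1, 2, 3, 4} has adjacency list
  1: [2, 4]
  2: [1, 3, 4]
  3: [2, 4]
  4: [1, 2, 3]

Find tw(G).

A width-2 tree decomposition is:
Bags: B1 = {2, 3, 4}  B2 = {1, 2, 4}
Tree: B1–B2
Each bag holds 3 vertices, so the decomposition has width 2, which upper-bounds the treewidth. On the other hand G contains the 3-clique {1, 2, 4}. A clique must lie in a single bag of any decomposition, so no decomposition can have width below 2. The upper and lower bounds meet at 2, so that is the treewidth.

2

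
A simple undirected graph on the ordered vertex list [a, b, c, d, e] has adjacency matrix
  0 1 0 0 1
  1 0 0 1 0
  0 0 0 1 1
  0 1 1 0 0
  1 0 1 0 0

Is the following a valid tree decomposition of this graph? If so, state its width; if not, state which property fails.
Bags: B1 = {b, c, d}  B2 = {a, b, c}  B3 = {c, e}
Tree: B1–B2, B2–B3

No — edge (a,e) lies in no bag.

A tree decomposition must satisfy three properties: every vertex lies in some bag; for every edge, both endpoints lie together in some bag; and for every vertex, the bags containing it form a connected subtree. Here edge (a,e) lies in no bag, so the decomposition is invalid.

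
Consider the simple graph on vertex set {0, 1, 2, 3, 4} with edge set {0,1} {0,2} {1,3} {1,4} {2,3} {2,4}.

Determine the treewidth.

2

A width-2 tree decomposition is:
Bags: B1 = {0, 1, 2}  B2 = {1, 2, 3}  B3 = {1, 2, 4}
Tree: B1–B2, B2–B3
The largest bag has 3 vertices, giving width 2; this decomposition certifies tw(G) ≤ 2. For the lower bound, G contains the cycle 0–2–3–1–0, so G is not a forest; only forests have treewidth ≤ 1, hence tw(G) ≥ 2. Hence tw(G) = 2 exactly.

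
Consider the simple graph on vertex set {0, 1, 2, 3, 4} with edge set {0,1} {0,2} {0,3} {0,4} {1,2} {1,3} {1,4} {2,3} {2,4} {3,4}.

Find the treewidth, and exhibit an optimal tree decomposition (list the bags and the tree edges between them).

With just one bag of size 5, the width is 5 − 1 = 4, so tw(G) ≤ 4. For the lower bound, the 5 vertices {0, 1, 2, 3, 4} are pairwise adjacent, and any tree decomposition puts a clique entirely inside one bag — forcing width ≥ 4. Hence tw(G) = 4 exactly.

Treewidth 4.
One such decomposition:
Bags: B1 = {0, 1, 2, 3, 4}
Tree: (single bag)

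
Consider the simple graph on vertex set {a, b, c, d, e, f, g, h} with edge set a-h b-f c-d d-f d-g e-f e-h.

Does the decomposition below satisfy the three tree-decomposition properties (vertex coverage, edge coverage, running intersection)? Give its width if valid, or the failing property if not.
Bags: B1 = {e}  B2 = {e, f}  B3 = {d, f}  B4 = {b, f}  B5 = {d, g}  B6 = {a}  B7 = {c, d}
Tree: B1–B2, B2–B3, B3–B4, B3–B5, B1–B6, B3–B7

No — vertex h appears in no bag.

A tree decomposition must satisfy three properties: every vertex lies in some bag; for every edge, both endpoints lie together in some bag; and for every vertex, the bags containing it form a connected subtree. Here vertex h appears in no bag, so the decomposition is invalid.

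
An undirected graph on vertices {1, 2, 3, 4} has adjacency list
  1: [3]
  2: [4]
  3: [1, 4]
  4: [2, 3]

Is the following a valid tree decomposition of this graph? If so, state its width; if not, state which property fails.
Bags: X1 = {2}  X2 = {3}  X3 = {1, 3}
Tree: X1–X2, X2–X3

A tree decomposition must satisfy three properties: every vertex lies in some bag; for every edge, both endpoints lie together in some bag; and for every vertex, the bags containing it form a connected subtree. Here vertex 4 appears in no bag, so the decomposition is invalid.

No — vertex 4 appears in no bag.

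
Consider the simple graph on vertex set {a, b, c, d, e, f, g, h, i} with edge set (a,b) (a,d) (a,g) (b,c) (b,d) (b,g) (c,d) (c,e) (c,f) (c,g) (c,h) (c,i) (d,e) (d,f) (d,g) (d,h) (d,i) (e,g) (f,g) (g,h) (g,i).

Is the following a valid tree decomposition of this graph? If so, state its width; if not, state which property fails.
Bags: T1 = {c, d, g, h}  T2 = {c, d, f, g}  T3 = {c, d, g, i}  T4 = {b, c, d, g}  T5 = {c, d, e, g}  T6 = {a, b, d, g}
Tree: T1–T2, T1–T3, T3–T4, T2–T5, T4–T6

Every vertex of G appears in some bag (union = {a, b, c, d, e, f, g, h, i}); every edge is covered by a bag; and for each vertex v the set of bags containing v is connected in the bag tree. The decomposition is therefore valid. The largest bag has 4 vertices, so the width is 3.

Yes; width 3.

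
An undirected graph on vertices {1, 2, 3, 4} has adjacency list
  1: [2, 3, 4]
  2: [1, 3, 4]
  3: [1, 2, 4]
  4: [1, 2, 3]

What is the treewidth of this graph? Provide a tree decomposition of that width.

With just one bag of size 4, the width is 4 − 1 = 3, so tw(G) ≤ 3. On the other hand G contains the 4-clique {1, 2, 3, 4}. A clique must lie in a single bag of any decomposition, so no decomposition can have width below 3. Therefore the treewidth is 3.

Treewidth 3.
One optimal decomposition is:
Bags: B1 = {1, 2, 3, 4}
Tree: (single bag)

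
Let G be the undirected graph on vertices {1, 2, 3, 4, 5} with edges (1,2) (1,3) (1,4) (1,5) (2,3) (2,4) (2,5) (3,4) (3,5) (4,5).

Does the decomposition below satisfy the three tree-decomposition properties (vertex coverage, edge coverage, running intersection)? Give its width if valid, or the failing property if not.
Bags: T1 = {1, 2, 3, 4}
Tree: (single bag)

No — vertex 5 appears in no bag.

A tree decomposition must satisfy three properties: every vertex lies in some bag; for every edge, both endpoints lie together in some bag; and for every vertex, the bags containing it form a connected subtree. Here vertex 5 appears in no bag, so the decomposition is invalid.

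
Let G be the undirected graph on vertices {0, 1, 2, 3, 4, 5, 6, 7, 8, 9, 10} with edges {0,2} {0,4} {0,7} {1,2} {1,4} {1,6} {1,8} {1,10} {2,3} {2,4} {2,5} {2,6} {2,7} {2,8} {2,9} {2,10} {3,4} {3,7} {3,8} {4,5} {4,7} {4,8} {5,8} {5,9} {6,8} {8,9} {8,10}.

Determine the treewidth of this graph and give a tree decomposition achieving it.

Each bag holds 4 vertices, so the decomposition has width 3, which upper-bounds the treewidth. On the other hand G contains the 4-clique {0, 2, 4, 7}. A clique must lie in a single bag of any decomposition, so no decomposition can have width below 3. Hence tw(G) = 3 exactly.

Treewidth 3.
One such decomposition:
Bags: B1 = {0, 2, 4, 7}  B2 = {2, 3, 4, 7}  B3 = {2, 3, 4, 8}  B4 = {1, 2, 4, 8}  B5 = {2, 4, 5, 8}  B6 = {2, 5, 8, 9}  B7 = {1, 2, 6, 8}  B8 = {1, 2, 8, 10}
Tree: B1–B2, B2–B3, B3–B4, B4–B5, B5–B6, B4–B7, B4–B8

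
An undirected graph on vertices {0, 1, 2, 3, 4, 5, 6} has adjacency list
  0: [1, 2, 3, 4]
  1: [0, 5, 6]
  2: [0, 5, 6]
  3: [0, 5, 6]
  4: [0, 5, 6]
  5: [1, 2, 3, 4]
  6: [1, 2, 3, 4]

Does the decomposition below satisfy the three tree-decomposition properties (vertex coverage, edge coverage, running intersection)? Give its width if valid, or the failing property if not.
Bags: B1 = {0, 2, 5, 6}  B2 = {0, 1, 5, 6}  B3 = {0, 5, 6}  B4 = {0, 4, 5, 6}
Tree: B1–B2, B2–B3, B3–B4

A tree decomposition must satisfy three properties: every vertex lies in some bag; for every edge, both endpoints lie together in some bag; and for every vertex, the bags containing it form a connected subtree. Here vertex 3 appears in no bag, so the decomposition is invalid.

No — vertex 3 appears in no bag.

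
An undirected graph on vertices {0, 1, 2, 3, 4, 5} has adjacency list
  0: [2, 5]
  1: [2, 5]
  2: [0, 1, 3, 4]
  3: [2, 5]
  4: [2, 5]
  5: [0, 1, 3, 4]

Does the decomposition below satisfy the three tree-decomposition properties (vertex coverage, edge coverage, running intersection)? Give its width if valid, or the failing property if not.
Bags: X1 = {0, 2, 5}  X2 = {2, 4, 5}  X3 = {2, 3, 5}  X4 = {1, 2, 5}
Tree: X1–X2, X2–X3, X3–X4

Yes; width 2.

Vertex coverage: the bags together contain {0, 1, 2, 3, 4, 5}, the full vertex set. Edge coverage: each edge of G has both endpoints in at least one bag. Running intersection: for every vertex, the bags containing it form a connected subtree. All three properties hold, so this is a valid tree decomposition of width max|bag| − 1 = 2, and hence tw(G) ≤ 2.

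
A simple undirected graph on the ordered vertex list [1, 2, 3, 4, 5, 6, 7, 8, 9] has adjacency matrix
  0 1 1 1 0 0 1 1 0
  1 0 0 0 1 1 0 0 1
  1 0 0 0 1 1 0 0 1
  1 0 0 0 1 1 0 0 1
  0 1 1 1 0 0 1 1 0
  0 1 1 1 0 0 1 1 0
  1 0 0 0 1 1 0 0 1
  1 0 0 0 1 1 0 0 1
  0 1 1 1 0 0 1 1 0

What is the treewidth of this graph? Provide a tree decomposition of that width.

Treewidth 4.
Bags: B1 = {1, 5, 6, 7, 9}  B2 = {1, 4, 5, 6, 9}  B3 = {1, 3, 5, 6, 9}  B4 = {1, 2, 5, 6, 9}  B5 = {1, 5, 6, 8, 9}
Tree: B1–B2, B2–B3, B3–B4, B4–B5

The largest bag has 5 vertices, giving width 4; this decomposition certifies tw(G) ≤ 4. For the lower bound: the 5 vertex sets {5,7}, {4,9}, {3,6}, {1}, {2} are disjoint, each induces a connected subgraph, and every pair is joined by at least one edge of G. Contracting each set to a single vertex therefore yields K_{5} as a minor, and since treewidth is minor-monotone, tw(G) ≥ tw(K_{5}) = 4. Hence tw(G) = 4 exactly.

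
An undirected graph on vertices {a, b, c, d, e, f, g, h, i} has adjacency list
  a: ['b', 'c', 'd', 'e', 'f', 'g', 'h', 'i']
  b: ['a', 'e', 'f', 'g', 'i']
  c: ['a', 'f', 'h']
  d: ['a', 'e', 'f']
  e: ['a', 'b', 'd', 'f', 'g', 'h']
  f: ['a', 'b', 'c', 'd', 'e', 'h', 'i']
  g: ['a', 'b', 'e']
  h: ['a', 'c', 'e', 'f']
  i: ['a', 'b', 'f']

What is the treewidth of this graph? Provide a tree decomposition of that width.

The largest bag has 4 vertices, giving width 3; this decomposition certifies tw(G) ≤ 3. Conversely, {a, b, e, g} is a clique of size 4, and the vertices of any clique must share a bag in every tree decomposition; so some bag has ≥ 4 vertices and tw(G) ≥ 3. Hence tw(G) = 3 exactly.

Treewidth 3.
One such decomposition:
Bags: B1 = {a, b, e, f}  B2 = {a, d, e, f}  B3 = {a, b, e, g}  B4 = {a, e, f, h}  B5 = {a, b, f, i}  B6 = {a, c, f, h}
Tree: B1–B2, B1–B3, B2–B4, B1–B5, B4–B6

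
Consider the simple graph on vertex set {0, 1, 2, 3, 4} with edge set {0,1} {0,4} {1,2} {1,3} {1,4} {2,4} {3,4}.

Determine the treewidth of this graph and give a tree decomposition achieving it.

Every bag has size at most 3, so the width is 3 − 1 = 2 and tw(G) ≤ 2. For the lower bound, the 3 vertices {0, 1, 4} are pairwise adjacent, and any tree decomposition puts a clique entirely inside one bag — forcing width ≥ 2. The upper and lower bounds meet at 2, so that is the treewidth.

Treewidth 2.
One such decomposition:
Bags: B1 = {0, 1, 4}  B2 = {1, 3, 4}  B3 = {1, 2, 4}
Tree: B1–B2, B1–B3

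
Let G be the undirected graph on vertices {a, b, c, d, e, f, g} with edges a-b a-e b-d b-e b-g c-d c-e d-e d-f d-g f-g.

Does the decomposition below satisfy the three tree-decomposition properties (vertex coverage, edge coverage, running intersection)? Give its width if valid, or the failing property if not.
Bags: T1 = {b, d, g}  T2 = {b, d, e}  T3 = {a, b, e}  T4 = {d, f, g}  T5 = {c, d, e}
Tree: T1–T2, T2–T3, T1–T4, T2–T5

Every vertex of G appears in some bag (union = {a, b, c, d, e, f, g}); every edge is covered by a bag; and for each vertex v the set of bags containing v is connected in the bag tree. The decomposition is therefore valid. The largest bag has 3 vertices, so the width is 2.

Yes; width 2.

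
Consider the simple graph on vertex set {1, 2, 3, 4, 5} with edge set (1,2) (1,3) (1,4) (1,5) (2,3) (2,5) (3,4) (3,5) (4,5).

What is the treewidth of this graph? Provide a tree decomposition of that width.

Every bag has size at most 4, so the width is 4 − 1 = 3 and tw(G) ≤ 3. Conversely, {1, 2, 3, 5} is a clique of size 4, and the vertices of any clique must share a bag in every tree decomposition; so some bag has ≥ 4 vertices and tw(G) ≥ 3. The upper and lower bounds meet at 3, so that is the treewidth.

Treewidth 3.
One such decomposition:
Bags: B1 = {1, 3, 4, 5}  B2 = {1, 2, 3, 5}
Tree: B1–B2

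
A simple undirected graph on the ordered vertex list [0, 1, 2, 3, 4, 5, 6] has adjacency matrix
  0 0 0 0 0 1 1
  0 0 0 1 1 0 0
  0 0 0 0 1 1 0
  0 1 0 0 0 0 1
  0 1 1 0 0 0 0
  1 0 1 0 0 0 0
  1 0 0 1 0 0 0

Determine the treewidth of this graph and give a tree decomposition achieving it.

Treewidth 2.
One optimal decomposition is:
Bags: B1 = {2, 4, 5}  B2 = {1, 4, 5}  B3 = {1, 3, 5}  B4 = {3, 5, 6}  B5 = {0, 5, 6}
Tree: B1–B2, B2–B3, B3–B4, B4–B5

Every bag has size at most 3, so the width is 3 − 1 = 2 and tw(G) ≤ 2. For the lower bound, G contains the cycle 5–2–4–1–3–6–0–5, so G is not a forest; only forests have treewidth ≤ 1, hence tw(G) ≥ 2. Hence tw(G) = 2 exactly.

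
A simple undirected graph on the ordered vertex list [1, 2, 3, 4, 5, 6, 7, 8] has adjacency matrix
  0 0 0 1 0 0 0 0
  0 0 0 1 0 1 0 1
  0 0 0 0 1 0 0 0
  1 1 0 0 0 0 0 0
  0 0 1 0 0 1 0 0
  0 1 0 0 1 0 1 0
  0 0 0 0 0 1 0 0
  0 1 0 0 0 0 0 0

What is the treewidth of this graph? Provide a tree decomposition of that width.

Treewidth 1.
One such decomposition:
Bags: B1 = {2, 4}  B2 = {1, 4}  B3 = {2, 6}  B4 = {5, 6}  B5 = {2, 8}  B6 = {3, 5}  B7 = {6, 7}
Tree: B1–B2, B1–B3, B3–B4, B3–B5, B4–B6, B4–B7

Every bag has size at most 2, so the width is 2 − 1 = 1 and tw(G) ≤ 1. G has an edge, so its treewidth is at least 1. Therefore the treewidth is 1.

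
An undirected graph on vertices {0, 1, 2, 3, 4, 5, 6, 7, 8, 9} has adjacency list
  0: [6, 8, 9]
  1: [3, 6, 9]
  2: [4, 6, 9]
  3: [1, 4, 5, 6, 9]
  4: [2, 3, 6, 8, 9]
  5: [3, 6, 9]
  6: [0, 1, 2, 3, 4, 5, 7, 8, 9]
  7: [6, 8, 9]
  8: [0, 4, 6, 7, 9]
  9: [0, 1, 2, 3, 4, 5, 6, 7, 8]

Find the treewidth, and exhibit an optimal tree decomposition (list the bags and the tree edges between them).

Every bag has size at most 4, so the width is 4 − 1 = 3 and tw(G) ≤ 3. On the other hand G contains the 4-clique {0, 6, 8, 9}. A clique must lie in a single bag of any decomposition, so no decomposition can have width below 3. Hence tw(G) = 3 exactly.

Treewidth 3.
One optimal decomposition is:
Bags: B1 = {2, 4, 6, 9}  B2 = {3, 4, 6, 9}  B3 = {4, 6, 8, 9}  B4 = {0, 6, 8, 9}  B5 = {3, 5, 6, 9}  B6 = {1, 3, 6, 9}  B7 = {6, 7, 8, 9}
Tree: B1–B2, B1–B3, B3–B4, B2–B5, B5–B6, B4–B7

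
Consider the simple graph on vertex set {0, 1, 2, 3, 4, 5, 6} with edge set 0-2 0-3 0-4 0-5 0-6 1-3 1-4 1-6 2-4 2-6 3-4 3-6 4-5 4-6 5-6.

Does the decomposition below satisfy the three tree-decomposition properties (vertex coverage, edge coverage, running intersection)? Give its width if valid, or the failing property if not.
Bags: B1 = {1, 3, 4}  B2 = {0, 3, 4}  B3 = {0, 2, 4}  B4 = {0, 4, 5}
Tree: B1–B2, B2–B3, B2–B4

No — vertex 6 appears in no bag.

A tree decomposition must satisfy three properties: every vertex lies in some bag; for every edge, both endpoints lie together in some bag; and for every vertex, the bags containing it form a connected subtree. Here vertex 6 appears in no bag, so the decomposition is invalid.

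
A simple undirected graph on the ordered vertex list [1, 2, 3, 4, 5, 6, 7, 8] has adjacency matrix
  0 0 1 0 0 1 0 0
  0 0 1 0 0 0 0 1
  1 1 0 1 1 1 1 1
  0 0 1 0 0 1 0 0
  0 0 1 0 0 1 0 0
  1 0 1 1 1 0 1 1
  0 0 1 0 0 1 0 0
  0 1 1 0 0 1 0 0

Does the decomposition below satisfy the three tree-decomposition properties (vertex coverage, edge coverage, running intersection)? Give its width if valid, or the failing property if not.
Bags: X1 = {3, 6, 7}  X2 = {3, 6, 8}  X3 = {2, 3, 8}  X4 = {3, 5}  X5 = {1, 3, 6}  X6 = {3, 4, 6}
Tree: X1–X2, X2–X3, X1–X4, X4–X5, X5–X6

No — edge (6,5) lies in no bag.

A tree decomposition must satisfy three properties: every vertex lies in some bag; for every edge, both endpoints lie together in some bag; and for every vertex, the bags containing it form a connected subtree. Here edge (6,5) lies in no bag, so the decomposition is invalid.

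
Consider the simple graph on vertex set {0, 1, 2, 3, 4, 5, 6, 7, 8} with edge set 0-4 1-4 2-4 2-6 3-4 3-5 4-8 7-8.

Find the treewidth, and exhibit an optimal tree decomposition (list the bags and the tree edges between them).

Treewidth 1.
One optimal decomposition is:
Bags: B1 = {0, 4}  B2 = {4, 8}  B3 = {7, 8}  B4 = {3, 4}  B5 = {2, 4}  B6 = {2, 6}  B7 = {1, 4}  B8 = {3, 5}
Tree: B1–B2, B2–B3, B2–B4, B2–B5, B5–B6, B4–B7, B4–B8

Each bag holds 2 vertices, so the decomposition has width 1, which upper-bounds the treewidth. G has an edge, so its treewidth is at least 1. The upper and lower bounds meet at 1, so that is the treewidth.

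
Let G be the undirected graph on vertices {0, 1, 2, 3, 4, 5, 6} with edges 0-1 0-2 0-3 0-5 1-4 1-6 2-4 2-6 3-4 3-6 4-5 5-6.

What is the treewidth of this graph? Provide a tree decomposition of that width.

Every bag has size at most 4, so the width is 4 − 1 = 3 and tw(G) ≤ 3. For the lower bound: the 4 vertex sets {0,2}, {1,4}, {6}, {3} are disjoint, each induces a connected subgraph, and every pair is joined by at least one edge of G. Contracting each set to a single vertex therefore yields K_{4} as a minor, and since treewidth is minor-monotone, tw(G) ≥ tw(K_{4}) = 3. The upper and lower bounds meet at 3, so that is the treewidth.

Treewidth 3.
One such decomposition:
Bags: B1 = {0, 2, 4, 6}  B2 = {0, 1, 4, 6}  B3 = {0, 3, 4, 6}  B4 = {0, 4, 5, 6}
Tree: B1–B2, B2–B3, B3–B4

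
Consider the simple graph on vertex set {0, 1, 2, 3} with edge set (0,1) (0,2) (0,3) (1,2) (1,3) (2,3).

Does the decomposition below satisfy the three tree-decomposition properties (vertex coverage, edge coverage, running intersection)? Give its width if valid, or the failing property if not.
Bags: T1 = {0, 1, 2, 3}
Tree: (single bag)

Yes; width 3.

Every vertex of G appears in some bag (union = {0, 1, 2, 3}); every edge is covered by a bag; and for each vertex v the set of bags containing v is connected in the bag tree. The decomposition is therefore valid. The largest bag has 4 vertices, so the width is 3.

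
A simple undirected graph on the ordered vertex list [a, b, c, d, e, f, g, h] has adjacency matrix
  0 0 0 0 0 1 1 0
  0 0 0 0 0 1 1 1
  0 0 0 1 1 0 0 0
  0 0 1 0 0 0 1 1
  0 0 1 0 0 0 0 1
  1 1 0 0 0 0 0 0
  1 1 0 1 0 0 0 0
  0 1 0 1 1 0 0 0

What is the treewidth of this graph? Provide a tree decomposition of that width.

Each bag holds 3 vertices, so the decomposition has width 2, which upper-bounds the treewidth. For the lower bound, G contains the cycle c–e–h–d–c, so G is not a forest; only forests have treewidth ≤ 1, hence tw(G) ≥ 2. Therefore the treewidth is 2.

Treewidth 2.
One such decomposition:
Bags: B1 = {c, d, e}  B2 = {d, e, h}  B3 = {d, g, h}  B4 = {b, g, h}  B5 = {a, b, g}  B6 = {a, b, f}
Tree: B1–B2, B2–B3, B3–B4, B4–B5, B5–B6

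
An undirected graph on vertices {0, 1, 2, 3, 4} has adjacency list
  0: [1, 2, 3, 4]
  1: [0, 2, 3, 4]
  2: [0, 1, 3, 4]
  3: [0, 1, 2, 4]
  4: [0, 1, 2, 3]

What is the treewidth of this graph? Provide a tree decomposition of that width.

Treewidth 4.
One optimal decomposition is:
Bags: B1 = {0, 1, 2, 3, 4}
Tree: (single bag)

With just one bag of size 5, the width is 5 − 1 = 4, so tw(G) ≤ 4. For the lower bound, the 5 vertices {0, 1, 2, 3, 4} are pairwise adjacent, and any tree decomposition puts a clique entirely inside one bag — forcing width ≥ 4. The upper and lower bounds meet at 4, so that is the treewidth.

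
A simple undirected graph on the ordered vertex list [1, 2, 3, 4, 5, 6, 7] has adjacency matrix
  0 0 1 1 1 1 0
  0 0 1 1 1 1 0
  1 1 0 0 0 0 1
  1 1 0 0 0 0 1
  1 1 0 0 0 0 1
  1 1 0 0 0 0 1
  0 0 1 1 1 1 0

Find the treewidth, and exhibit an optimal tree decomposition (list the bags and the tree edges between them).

Each bag holds 4 vertices, so the decomposition has width 3, which upper-bounds the treewidth. For the lower bound: the 4 vertex sets {2,6}, {5,7}, {1}, {3} are disjoint, each induces a connected subgraph, and every pair is joined by at least one edge of G. Contracting each set to a single vertex therefore yields K_{4} as a minor, and since treewidth is minor-monotone, tw(G) ≥ tw(K_{4}) = 3. The upper and lower bounds meet at 3, so that is the treewidth.

Treewidth 3.
Bags: B1 = {1, 2, 6, 7}  B2 = {1, 2, 5, 7}  B3 = {1, 2, 3, 7}  B4 = {1, 2, 4, 7}
Tree: B1–B2, B2–B3, B3–B4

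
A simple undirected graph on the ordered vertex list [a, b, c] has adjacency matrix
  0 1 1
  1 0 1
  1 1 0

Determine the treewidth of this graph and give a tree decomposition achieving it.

Treewidth 2.
One optimal decomposition is:
Bags: B1 = {a, b, c}
Tree: (single bag)

With just one bag of size 3, the width is 3 − 1 = 2, so tw(G) ≤ 2. On the other hand G contains the 3-clique {a, b, c}. A clique must lie in a single bag of any decomposition, so no decomposition can have width below 2. Combining the bounds, tw(G) = 2.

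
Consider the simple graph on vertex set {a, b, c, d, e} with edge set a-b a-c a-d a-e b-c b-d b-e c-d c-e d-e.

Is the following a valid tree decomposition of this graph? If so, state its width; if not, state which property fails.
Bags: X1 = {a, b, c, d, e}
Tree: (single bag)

Checking the three conditions: (i) the bags cover all of {a, b, c, d, e}; (ii) for each edge, some bag contains both endpoints; (iii) the bags containing any fixed vertex form a subtree. All hold, so the decomposition is valid with width 5 − 1 = 4.

Yes; width 4.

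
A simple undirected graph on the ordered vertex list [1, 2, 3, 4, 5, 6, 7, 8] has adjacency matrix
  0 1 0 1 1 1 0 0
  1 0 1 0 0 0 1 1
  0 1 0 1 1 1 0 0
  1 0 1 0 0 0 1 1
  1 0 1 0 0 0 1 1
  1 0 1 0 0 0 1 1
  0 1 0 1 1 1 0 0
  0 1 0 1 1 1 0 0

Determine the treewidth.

A width-4 tree decomposition is:
Bags: B1 = {2, 4, 5, 6, 8}  B2 = {1, 2, 4, 5, 6}  B3 = {2, 4, 5, 6, 7}  B4 = {2, 3, 4, 5, 6}
Tree: B1–B2, B2–B3, B3–B4
The largest bag has 5 vertices, giving width 4; this decomposition certifies tw(G) ≤ 4. For the lower bound: the 5 vertex sets {5,8}, {1,4}, {6,7}, {2}, {3} are disjoint, each induces a connected subgraph, and every pair is joined by at least one edge of G. Contracting each set to a single vertex therefore yields K_{5} as a minor, and since treewidth is minor-monotone, tw(G) ≥ tw(K_{5}) = 4. The upper and lower bounds meet at 4, so that is the treewidth.

4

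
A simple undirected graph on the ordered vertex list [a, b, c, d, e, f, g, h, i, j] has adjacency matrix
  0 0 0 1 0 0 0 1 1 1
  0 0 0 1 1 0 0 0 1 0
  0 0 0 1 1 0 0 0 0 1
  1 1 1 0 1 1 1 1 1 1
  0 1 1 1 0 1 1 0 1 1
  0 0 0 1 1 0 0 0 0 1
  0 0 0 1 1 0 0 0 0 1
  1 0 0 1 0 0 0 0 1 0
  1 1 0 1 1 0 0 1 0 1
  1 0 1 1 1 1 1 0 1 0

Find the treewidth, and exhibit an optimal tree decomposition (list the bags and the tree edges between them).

Treewidth 3.
Bags: B1 = {d, e, g, j}  B2 = {d, e, i, j}  B3 = {a, d, i, j}  B4 = {a, d, h, i}  B5 = {c, d, e, j}  B6 = {d, e, f, j}  B7 = {b, d, e, i}
Tree: B1–B2, B2–B3, B3–B4, B2–B5, B2–B6, B2–B7

The largest bag has 4 vertices, giving width 3; this decomposition certifies tw(G) ≤ 3. On the other hand G contains the 4-clique {d, e, g, j}. A clique must lie in a single bag of any decomposition, so no decomposition can have width below 3. Hence tw(G) = 3 exactly.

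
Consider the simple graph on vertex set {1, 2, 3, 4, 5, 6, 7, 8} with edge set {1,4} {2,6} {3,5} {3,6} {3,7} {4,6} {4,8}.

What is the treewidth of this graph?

A width-1 tree decomposition is:
Bags: B1 = {3, 5}  B2 = {3, 7}  B3 = {3, 6}  B4 = {2, 6}  B5 = {4, 6}  B6 = {4, 8}  B7 = {1, 4}
Tree: B1–B2, B1–B3, B3–B4, B3–B5, B5–B6, B6–B7
Every bag has size at most 2, so the width is 2 − 1 = 1 and tw(G) ≤ 1. Since G has at least one edge (e.g. 5–3), it is not an edgeless graph, so tw(G) ≥ 1. Hence tw(G) = 1 exactly.

1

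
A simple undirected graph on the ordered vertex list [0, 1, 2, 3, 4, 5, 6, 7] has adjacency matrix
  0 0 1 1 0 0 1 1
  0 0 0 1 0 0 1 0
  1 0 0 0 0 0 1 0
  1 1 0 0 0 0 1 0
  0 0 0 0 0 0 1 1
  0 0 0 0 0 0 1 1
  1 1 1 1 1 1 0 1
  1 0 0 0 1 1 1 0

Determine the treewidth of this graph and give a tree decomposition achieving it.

Treewidth 2.
Bags: B1 = {0, 6, 7}  B2 = {5, 6, 7}  B3 = {0, 3, 6}  B4 = {0, 2, 6}  B5 = {4, 6, 7}  B6 = {1, 3, 6}
Tree: B1–B2, B1–B3, B3–B4, B2–B5, B3–B6

Every bag has size at most 3, so the width is 3 − 1 = 2 and tw(G) ≤ 2. Conversely, {0, 2, 6} is a clique of size 3, and the vertices of any clique must share a bag in every tree decomposition; so some bag has ≥ 3 vertices and tw(G) ≥ 2. Therefore the treewidth is 2.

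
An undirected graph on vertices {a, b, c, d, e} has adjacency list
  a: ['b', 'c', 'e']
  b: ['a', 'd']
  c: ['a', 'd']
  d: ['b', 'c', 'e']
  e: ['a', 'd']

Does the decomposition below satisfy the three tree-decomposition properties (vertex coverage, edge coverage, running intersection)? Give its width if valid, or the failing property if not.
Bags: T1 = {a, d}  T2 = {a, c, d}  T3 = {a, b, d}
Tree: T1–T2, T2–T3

No — vertex e appears in no bag.

A tree decomposition must satisfy three properties: every vertex lies in some bag; for every edge, both endpoints lie together in some bag; and for every vertex, the bags containing it form a connected subtree. Here vertex e appears in no bag, so the decomposition is invalid.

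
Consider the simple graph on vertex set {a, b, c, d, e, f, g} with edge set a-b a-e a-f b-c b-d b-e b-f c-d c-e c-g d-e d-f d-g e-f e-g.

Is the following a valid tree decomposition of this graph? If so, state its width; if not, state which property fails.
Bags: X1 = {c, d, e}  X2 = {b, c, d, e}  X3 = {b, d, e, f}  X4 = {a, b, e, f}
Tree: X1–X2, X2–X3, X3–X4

No — vertex g appears in no bag.

A tree decomposition must satisfy three properties: every vertex lies in some bag; for every edge, both endpoints lie together in some bag; and for every vertex, the bags containing it form a connected subtree. Here vertex g appears in no bag, so the decomposition is invalid.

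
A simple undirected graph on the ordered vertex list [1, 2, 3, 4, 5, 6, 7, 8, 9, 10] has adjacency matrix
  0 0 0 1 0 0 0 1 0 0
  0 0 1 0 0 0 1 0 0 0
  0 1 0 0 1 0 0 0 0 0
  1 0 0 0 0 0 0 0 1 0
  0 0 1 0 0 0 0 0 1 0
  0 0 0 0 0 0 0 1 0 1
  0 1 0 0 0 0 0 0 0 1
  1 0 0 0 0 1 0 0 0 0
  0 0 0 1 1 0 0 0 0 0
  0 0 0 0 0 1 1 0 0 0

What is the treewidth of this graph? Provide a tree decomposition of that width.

Treewidth 2.
One optimal decomposition is:
Bags: B1 = {1, 4, 9}  B2 = {1, 5, 9}  B3 = {1, 3, 5}  B4 = {1, 2, 3}  B5 = {1, 2, 7}  B6 = {1, 7, 10}  B7 = {1, 6, 10}  B8 = {1, 6, 8}
Tree: B1–B2, B2–B3, B3–B4, B4–B5, B5–B6, B6–B7, B7–B8

Each bag holds 3 vertices, so the decomposition has width 2, which upper-bounds the treewidth. For the lower bound, G contains the cycle 1–4–9–5–3–2–7–10–6–8–1, so G is not a forest; only forests have treewidth ≤ 1, hence tw(G) ≥ 2. The upper and lower bounds meet at 2, so that is the treewidth.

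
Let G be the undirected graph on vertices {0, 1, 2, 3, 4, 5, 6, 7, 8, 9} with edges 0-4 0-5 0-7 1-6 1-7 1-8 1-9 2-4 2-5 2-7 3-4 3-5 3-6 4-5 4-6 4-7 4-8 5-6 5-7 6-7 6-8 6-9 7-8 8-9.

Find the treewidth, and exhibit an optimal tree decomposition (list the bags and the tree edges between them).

Every bag has size at most 4, so the width is 4 − 1 = 3 and tw(G) ≤ 3. Conversely, {1, 6, 8, 9} is a clique of size 4, and the vertices of any clique must share a bag in every tree decomposition; so some bag has ≥ 4 vertices and tw(G) ≥ 3. The upper and lower bounds meet at 3, so that is the treewidth.

Treewidth 3.
One optimal decomposition is:
Bags: B1 = {4, 6, 7, 8}  B2 = {1, 6, 7, 8}  B3 = {1, 6, 8, 9}  B4 = {4, 5, 6, 7}  B5 = {2, 4, 5, 7}  B6 = {3, 4, 5, 6}  B7 = {0, 4, 5, 7}
Tree: B1–B2, B2–B3, B1–B4, B4–B5, B4–B6, B4–B7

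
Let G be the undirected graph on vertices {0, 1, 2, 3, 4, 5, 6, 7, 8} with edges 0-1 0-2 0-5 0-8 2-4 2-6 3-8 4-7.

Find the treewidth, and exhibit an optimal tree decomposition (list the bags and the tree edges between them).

Each bag holds 2 vertices, so the decomposition has width 1, which upper-bounds the treewidth. Any graph with an edge has treewidth ≥ 1, and G has the edge 4–2. Hence tw(G) = 1 exactly.

Treewidth 1.
One optimal decomposition is:
Bags: B1 = {2, 4}  B2 = {2, 6}  B3 = {0, 2}  B4 = {0, 8}  B5 = {0, 1}  B6 = {4, 7}  B7 = {3, 8}  B8 = {0, 5}
Tree: B1–B2, B1–B3, B3–B4, B4–B5, B1–B6, B4–B7, B5–B8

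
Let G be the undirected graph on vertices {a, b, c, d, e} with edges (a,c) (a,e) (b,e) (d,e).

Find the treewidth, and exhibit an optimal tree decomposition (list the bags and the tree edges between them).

Treewidth 1.
One such decomposition:
Bags: B1 = {b, e}  B2 = {a, e}  B3 = {a, c}  B4 = {d, e}
Tree: B1–B2, B2–B3, B2–B4

Every bag has size at most 2, so the width is 2 − 1 = 1 and tw(G) ≤ 1. Any graph with an edge has treewidth ≥ 1, and G has the edge b–e. Hence tw(G) = 1 exactly.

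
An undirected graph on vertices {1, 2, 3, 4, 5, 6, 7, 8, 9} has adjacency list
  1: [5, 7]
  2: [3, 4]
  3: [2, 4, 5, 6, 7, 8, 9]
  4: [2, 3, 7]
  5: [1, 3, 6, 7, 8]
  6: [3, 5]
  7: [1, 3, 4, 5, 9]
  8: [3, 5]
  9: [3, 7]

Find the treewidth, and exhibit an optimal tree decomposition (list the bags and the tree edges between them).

Treewidth 2.
One optimal decomposition is:
Bags: B1 = {2, 3, 4}  B2 = {3, 4, 7}  B3 = {3, 7, 9}  B4 = {3, 5, 7}  B5 = {3, 5, 8}  B6 = {3, 5, 6}  B7 = {1, 5, 7}
Tree: B1–B2, B2–B3, B2–B4, B4–B5, B4–B6, B4–B7

Each bag holds 3 vertices, so the decomposition has width 2, which upper-bounds the treewidth. On the other hand G contains the 3-clique {1, 5, 7}. A clique must lie in a single bag of any decomposition, so no decomposition can have width below 2. Combining the bounds, tw(G) = 2.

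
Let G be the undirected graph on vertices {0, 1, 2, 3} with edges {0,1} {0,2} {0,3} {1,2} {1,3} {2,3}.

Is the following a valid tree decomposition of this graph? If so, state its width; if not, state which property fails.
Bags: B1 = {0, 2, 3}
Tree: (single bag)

No — vertex 1 appears in no bag.

A tree decomposition must satisfy three properties: every vertex lies in some bag; for every edge, both endpoints lie together in some bag; and for every vertex, the bags containing it form a connected subtree. Here vertex 1 appears in no bag, so the decomposition is invalid.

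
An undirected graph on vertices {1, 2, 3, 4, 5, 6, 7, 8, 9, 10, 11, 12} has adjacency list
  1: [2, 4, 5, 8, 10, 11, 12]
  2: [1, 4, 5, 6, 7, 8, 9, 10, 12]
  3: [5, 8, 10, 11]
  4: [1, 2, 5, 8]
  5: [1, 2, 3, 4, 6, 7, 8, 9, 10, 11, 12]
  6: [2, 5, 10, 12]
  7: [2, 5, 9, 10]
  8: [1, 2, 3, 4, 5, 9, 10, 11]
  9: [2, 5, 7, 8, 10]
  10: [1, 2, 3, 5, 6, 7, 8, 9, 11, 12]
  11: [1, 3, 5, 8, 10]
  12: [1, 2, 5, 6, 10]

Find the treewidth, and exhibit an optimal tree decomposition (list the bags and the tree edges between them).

Treewidth 4.
One optimal decomposition is:
Bags: B1 = {1, 2, 5, 10, 12}  B2 = {1, 2, 5, 8, 10}  B3 = {1, 5, 8, 10, 11}  B4 = {2, 5, 8, 9, 10}  B5 = {1, 2, 4, 5, 8}  B6 = {2, 5, 7, 9, 10}  B7 = {2, 5, 6, 10, 12}  B8 = {3, 5, 8, 10, 11}
Tree: B1–B2, B2–B3, B2–B4, B2–B5, B4–B6, B1–B7, B3–B8

Every bag has size at most 5, so the width is 5 − 1 = 4 and tw(G) ≤ 4. For the lower bound, the 5 vertices {1, 5, 8, 10, 11} are pairwise adjacent, and any tree decomposition puts a clique entirely inside one bag — forcing width ≥ 4. Combining the bounds, tw(G) = 4.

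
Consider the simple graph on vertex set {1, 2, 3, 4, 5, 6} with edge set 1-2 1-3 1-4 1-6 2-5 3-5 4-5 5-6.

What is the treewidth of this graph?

2

A width-2 tree decomposition is:
Bags: B1 = {1, 2, 5}  B2 = {1, 4, 5}  B3 = {1, 3, 5}  B4 = {1, 5, 6}
Tree: B1–B2, B2–B3, B3–B4
Every bag has size at most 3, so the width is 3 − 1 = 2 and tw(G) ≤ 2. For the lower bound, G contains the cycle 2–5–4–1–2, so G is not a forest; only forests have treewidth ≤ 1, hence tw(G) ≥ 2. Hence tw(G) = 2 exactly.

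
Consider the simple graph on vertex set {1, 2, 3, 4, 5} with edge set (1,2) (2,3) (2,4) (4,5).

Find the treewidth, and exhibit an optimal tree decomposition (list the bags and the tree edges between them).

Treewidth 1.
One optimal decomposition is:
Bags: B1 = {2, 4}  B2 = {1, 2}  B3 = {4, 5}  B4 = {2, 3}
Tree: B1–B2, B1–B3, B2–B4

The largest bag has 2 vertices, giving width 1; this decomposition certifies tw(G) ≤ 1. Any graph with an edge has treewidth ≥ 1, and G has the edge 2–4. The upper and lower bounds meet at 1, so that is the treewidth.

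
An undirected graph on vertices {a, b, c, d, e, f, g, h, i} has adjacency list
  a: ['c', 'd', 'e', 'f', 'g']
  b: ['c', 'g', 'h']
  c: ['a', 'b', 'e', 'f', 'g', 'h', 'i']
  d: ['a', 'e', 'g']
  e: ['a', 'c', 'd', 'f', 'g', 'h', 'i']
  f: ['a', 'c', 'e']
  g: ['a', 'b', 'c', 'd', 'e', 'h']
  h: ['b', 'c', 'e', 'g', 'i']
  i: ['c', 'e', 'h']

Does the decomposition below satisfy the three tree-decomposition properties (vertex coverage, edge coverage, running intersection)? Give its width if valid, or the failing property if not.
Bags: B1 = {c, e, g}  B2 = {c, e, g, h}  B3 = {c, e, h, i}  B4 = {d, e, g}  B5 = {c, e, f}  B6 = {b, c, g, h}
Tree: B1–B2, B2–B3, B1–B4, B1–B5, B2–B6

A tree decomposition must satisfy three properties: every vertex lies in some bag; for every edge, both endpoints lie together in some bag; and for every vertex, the bags containing it form a connected subtree. Here vertex a appears in no bag, so the decomposition is invalid.

No — vertex a appears in no bag.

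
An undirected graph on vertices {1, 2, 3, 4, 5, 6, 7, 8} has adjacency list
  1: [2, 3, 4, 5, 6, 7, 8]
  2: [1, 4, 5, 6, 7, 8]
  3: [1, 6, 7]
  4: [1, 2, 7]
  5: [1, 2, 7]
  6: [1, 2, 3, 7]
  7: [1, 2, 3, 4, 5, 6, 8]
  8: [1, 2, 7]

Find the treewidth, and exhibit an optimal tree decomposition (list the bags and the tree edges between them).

Every bag has size at most 4, so the width is 4 − 1 = 3 and tw(G) ≤ 3. Conversely, {1, 2, 7, 8} is a clique of size 4, and the vertices of any clique must share a bag in every tree decomposition; so some bag has ≥ 4 vertices and tw(G) ≥ 3. Therefore the treewidth is 3.

Treewidth 3.
Bags: B1 = {1, 3, 6, 7}  B2 = {1, 2, 6, 7}  B3 = {1, 2, 7, 8}  B4 = {1, 2, 5, 7}  B5 = {1, 2, 4, 7}
Tree: B1–B2, B2–B3, B2–B4, B2–B5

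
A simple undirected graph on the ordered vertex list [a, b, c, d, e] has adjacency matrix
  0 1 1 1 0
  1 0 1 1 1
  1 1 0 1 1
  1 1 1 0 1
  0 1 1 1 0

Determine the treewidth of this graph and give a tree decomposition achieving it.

Treewidth 3.
One such decomposition:
Bags: B1 = {b, c, d, e}  B2 = {a, b, c, d}
Tree: B1–B2

Every bag has size at most 4, so the width is 4 − 1 = 3 and tw(G) ≤ 3. For the lower bound, the 4 vertices {b, c, d, e} are pairwise adjacent, and any tree decomposition puts a clique entirely inside one bag — forcing width ≥ 3. Therefore the treewidth is 3.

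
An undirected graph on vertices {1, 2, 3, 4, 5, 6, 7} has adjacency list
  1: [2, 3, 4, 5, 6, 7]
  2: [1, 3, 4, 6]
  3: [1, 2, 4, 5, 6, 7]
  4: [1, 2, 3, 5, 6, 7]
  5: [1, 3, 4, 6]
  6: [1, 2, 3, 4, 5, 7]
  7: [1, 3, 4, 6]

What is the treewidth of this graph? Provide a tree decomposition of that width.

Treewidth 4.
One such decomposition:
Bags: B1 = {1, 3, 4, 6, 7}  B2 = {1, 2, 3, 4, 6}  B3 = {1, 3, 4, 5, 6}
Tree: B1–B2, B2–B3

Every bag has size at most 5, so the width is 5 − 1 = 4 and tw(G) ≤ 4. On the other hand G contains the 5-clique {1, 2, 3, 4, 6}. A clique must lie in a single bag of any decomposition, so no decomposition can have width below 4. Therefore the treewidth is 4.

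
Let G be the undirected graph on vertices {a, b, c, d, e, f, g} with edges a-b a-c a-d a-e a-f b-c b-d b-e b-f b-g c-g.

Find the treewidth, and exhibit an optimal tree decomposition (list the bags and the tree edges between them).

Every bag has size at most 3, so the width is 3 − 1 = 2 and tw(G) ≤ 2. Conversely, {b, c, g} is a clique of size 3, and the vertices of any clique must share a bag in every tree decomposition; so some bag has ≥ 3 vertices and tw(G) ≥ 2. The upper and lower bounds meet at 2, so that is the treewidth.

Treewidth 2.
One optimal decomposition is:
Bags: B1 = {a, b, e}  B2 = {a, b, c}  B3 = {a, b, d}  B4 = {b, c, g}  B5 = {a, b, f}
Tree: B1–B2, B2–B3, B2–B4, B3–B5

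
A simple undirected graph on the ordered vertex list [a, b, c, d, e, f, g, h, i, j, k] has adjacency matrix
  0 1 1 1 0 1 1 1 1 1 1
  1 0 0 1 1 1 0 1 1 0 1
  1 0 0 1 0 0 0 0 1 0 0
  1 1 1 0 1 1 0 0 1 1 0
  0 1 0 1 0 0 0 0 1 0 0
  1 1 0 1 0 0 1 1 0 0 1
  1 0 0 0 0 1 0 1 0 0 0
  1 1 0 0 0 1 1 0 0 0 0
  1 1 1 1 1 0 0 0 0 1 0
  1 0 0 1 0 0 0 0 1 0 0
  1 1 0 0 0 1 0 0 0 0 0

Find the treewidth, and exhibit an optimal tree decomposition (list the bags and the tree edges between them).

The largest bag has 4 vertices, giving width 3; this decomposition certifies tw(G) ≤ 3. On the other hand G contains the 4-clique {b, d, e, i}. A clique must lie in a single bag of any decomposition, so no decomposition can have width below 3. The upper and lower bounds meet at 3, so that is the treewidth.

Treewidth 3.
One optimal decomposition is:
Bags: B1 = {a, b, d, f}  B2 = {a, b, d, i}  B3 = {a, d, i, j}  B4 = {a, b, f, h}  B5 = {a, f, g, h}  B6 = {a, c, d, i}  B7 = {a, b, f, k}  B8 = {b, d, e, i}
Tree: B1–B2, B2–B3, B1–B4, B4–B5, B2–B6, B4–B7, B2–B8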